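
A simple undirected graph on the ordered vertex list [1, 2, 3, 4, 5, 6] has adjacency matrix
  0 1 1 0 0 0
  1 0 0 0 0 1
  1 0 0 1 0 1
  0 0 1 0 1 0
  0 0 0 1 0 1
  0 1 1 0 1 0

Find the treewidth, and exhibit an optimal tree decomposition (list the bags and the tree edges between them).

Treewidth 2.
Bags: B1 = {4, 5, 6}  B2 = {3, 4, 6}  B3 = {2, 3, 6}  B4 = {1, 2, 3}
Tree: B1–B2, B2–B3, B3–B4

Every bag has size at most 3, so the width is 3 − 1 = 2 and tw(G) ≤ 2. For the lower bound, G contains the cycle 5–4–3–6–5, so G is not a forest; only forests have treewidth ≤ 1, hence tw(G) ≥ 2. Combining the bounds, tw(G) = 2.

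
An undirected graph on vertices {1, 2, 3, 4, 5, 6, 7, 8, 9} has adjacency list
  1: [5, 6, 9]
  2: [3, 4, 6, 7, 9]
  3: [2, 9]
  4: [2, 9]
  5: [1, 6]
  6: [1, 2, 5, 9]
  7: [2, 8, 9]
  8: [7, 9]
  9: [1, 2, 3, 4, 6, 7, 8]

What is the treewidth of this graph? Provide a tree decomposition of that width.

Each bag holds 3 vertices, so the decomposition has width 2, which upper-bounds the treewidth. For the lower bound, the 3 vertices {7, 8, 9} are pairwise adjacent, and any tree decomposition puts a clique entirely inside one bag — forcing width ≥ 2. Combining the bounds, tw(G) = 2.

Treewidth 2.
Bags: B1 = {2, 6, 9}  B2 = {2, 7, 9}  B3 = {7, 8, 9}  B4 = {1, 6, 9}  B5 = {2, 4, 9}  B6 = {2, 3, 9}  B7 = {1, 5, 6}
Tree: B1–B2, B2–B3, B1–B4, B1–B5, B2–B6, B4–B7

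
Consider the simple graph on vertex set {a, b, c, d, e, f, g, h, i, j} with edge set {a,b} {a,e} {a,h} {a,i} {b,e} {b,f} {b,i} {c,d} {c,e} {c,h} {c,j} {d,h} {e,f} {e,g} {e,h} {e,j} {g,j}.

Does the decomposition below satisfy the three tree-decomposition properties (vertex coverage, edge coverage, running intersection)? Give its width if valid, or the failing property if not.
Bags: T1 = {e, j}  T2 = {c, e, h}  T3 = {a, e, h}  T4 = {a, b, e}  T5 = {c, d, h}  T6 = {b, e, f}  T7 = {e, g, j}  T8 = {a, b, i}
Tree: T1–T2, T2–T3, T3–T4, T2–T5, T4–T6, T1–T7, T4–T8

No — edge (c,j) lies in no bag.

A tree decomposition must satisfy three properties: every vertex lies in some bag; for every edge, both endpoints lie together in some bag; and for every vertex, the bags containing it form a connected subtree. Here edge (c,j) lies in no bag, so the decomposition is invalid.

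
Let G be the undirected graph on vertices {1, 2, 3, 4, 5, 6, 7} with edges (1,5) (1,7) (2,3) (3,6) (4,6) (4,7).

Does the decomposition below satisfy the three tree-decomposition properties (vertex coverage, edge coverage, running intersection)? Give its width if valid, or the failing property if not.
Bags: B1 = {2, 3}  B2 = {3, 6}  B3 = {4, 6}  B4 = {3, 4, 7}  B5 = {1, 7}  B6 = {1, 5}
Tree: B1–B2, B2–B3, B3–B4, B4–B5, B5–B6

No — bags containing vertex 3 are not connected in the tree.

A tree decomposition must satisfy three properties: every vertex lies in some bag; for every edge, both endpoints lie together in some bag; and for every vertex, the bags containing it form a connected subtree. Here bags containing vertex 3 are not connected in the tree, so the decomposition is invalid.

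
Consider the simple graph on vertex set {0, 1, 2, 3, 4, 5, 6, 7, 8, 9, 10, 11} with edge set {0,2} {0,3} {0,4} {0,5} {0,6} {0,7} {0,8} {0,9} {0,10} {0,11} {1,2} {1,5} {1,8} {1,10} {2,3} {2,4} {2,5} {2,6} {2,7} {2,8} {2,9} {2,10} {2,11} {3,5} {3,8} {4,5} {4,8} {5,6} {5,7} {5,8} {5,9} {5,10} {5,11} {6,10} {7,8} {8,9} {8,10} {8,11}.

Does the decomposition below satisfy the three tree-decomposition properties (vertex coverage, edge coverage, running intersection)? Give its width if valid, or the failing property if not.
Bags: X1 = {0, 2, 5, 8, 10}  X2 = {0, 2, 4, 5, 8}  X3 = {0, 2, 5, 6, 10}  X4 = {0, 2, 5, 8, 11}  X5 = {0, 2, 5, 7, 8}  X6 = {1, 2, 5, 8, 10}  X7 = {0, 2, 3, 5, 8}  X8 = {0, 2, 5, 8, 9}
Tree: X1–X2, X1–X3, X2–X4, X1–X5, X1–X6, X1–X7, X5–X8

Yes; width 4.

Vertex coverage: the bags together contain {0, 1, 2, 3, 4, 5, 6, 7, 8, 9, 10, 11}, the full vertex set. Edge coverage: each edge of G has both endpoints in at least one bag. Running intersection: for every vertex, the bags containing it form a connected subtree. All three properties hold, so this is a valid tree decomposition of width max|bag| − 1 = 4, and hence tw(G) ≤ 4.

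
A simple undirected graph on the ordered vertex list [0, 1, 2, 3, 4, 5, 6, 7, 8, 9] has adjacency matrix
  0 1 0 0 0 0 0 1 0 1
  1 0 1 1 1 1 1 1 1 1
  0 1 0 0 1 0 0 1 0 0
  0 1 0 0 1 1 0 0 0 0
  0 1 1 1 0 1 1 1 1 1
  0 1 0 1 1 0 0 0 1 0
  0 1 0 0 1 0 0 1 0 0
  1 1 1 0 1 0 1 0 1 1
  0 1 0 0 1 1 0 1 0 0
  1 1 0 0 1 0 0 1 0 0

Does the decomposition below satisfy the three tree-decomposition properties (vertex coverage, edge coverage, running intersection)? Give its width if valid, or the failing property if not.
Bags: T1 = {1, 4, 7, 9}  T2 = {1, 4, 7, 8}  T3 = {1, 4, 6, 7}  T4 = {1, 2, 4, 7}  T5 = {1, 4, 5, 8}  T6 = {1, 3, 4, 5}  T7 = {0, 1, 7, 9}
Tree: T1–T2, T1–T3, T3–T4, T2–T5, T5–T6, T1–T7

Yes; width 3.

Checking the three conditions: (i) the bags cover all of {0, 1, 2, 3, 4, 5, 6, 7, 8, 9}; (ii) for each edge, some bag contains both endpoints; (iii) the bags containing any fixed vertex form a subtree. All hold, so the decomposition is valid with width 4 − 1 = 3.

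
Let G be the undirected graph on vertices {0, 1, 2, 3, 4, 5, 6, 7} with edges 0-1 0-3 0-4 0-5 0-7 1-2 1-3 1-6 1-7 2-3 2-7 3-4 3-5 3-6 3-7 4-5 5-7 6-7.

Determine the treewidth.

A width-3 tree decomposition is:
Bags: B1 = {0, 1, 3, 7}  B2 = {0, 3, 5, 7}  B3 = {0, 3, 4, 5}  B4 = {1, 3, 6, 7}  B5 = {1, 2, 3, 7}
Tree: B1–B2, B2–B3, B1–B4, B1–B5
Every bag has size at most 4, so the width is 4 − 1 = 3 and tw(G) ≤ 3. For the lower bound, the 4 vertices {0, 3, 4, 5} are pairwise adjacent, and any tree decomposition puts a clique entirely inside one bag — forcing width ≥ 3. Therefore the treewidth is 3.

3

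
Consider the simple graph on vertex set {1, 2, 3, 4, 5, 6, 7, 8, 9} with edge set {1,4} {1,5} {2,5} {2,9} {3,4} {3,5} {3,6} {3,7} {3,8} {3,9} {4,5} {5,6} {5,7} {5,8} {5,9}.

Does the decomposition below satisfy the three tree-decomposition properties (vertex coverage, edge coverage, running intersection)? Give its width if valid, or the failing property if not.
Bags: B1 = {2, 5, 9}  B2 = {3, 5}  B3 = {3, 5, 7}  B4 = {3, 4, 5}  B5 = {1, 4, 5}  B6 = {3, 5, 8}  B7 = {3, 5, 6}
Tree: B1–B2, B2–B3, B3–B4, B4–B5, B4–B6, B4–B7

A tree decomposition must satisfy three properties: every vertex lies in some bag; for every edge, both endpoints lie together in some bag; and for every vertex, the bags containing it form a connected subtree. Here edge (9,3) lies in no bag, so the decomposition is invalid.

No — edge (9,3) lies in no bag.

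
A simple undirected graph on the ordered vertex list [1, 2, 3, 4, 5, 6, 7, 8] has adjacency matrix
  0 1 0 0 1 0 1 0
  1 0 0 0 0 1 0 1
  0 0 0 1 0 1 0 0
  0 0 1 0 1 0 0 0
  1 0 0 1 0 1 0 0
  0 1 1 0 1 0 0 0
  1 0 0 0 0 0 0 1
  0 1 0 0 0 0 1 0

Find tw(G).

2

A width-2 tree decomposition is:
Bags: B1 = {3, 4, 5}  B2 = {3, 5, 6}  B3 = {1, 5, 6}  B4 = {1, 2, 6}  B5 = {1, 2, 7}  B6 = {2, 7, 8}
Tree: B1–B2, B2–B3, B3–B4, B4–B5, B5–B6
The largest bag has 3 vertices, giving width 2; this decomposition certifies tw(G) ≤ 2. Since 4–3–6–5–4 is a cycle in G, G is not acyclic. Forests are exactly the graphs of treewidth ≤ 1, so tw(G) ≥ 2. Therefore the treewidth is 2.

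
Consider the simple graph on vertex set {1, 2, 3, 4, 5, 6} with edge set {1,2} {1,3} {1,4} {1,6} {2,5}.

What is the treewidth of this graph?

A width-1 tree decomposition is:
Bags: B1 = {1, 2}  B2 = {1, 3}  B3 = {1, 6}  B4 = {1, 4}  B5 = {2, 5}
Tree: B1–B2, B1–B3, B3–B4, B1–B5
Every bag has size at most 2, so the width is 2 − 1 = 1 and tw(G) ≤ 1. G has an edge, so its treewidth is at least 1. The upper and lower bounds meet at 1, so that is the treewidth.

1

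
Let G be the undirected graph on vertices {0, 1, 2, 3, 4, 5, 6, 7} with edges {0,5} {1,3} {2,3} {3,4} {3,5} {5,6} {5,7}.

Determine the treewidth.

1

A width-1 tree decomposition is:
Bags: B1 = {3, 5}  B2 = {3, 4}  B3 = {5, 7}  B4 = {0, 5}  B5 = {5, 6}  B6 = {2, 3}  B7 = {1, 3}
Tree: B1–B2, B1–B3, B1–B4, B1–B5, B2–B6, B1–B7
The largest bag has 2 vertices, giving width 1; this decomposition certifies tw(G) ≤ 1. G has an edge, so its treewidth is at least 1. Hence tw(G) = 1 exactly.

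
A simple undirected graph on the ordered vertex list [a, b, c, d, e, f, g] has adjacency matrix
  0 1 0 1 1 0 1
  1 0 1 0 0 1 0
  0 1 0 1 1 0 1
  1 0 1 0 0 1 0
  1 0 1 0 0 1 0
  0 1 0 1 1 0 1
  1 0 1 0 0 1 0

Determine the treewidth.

A width-3 tree decomposition is:
Bags: B1 = {a, c, f, g}  B2 = {a, b, c, f}  B3 = {a, c, d, f}  B4 = {a, c, e, f}
Tree: B1–B2, B2–B3, B3–B4
Every bag has size at most 4, so the width is 4 − 1 = 3 and tw(G) ≤ 3. For the lower bound: the 4 vertex sets {c,g}, {a,b}, {f}, {d} are disjoint, each induces a connected subgraph, and every pair is joined by at least one edge of G. Contracting each set to a single vertex therefore yields K_{4} as a minor, and since treewidth is minor-monotone, tw(G) ≥ tw(K_{4}) = 3. Hence tw(G) = 3 exactly.

3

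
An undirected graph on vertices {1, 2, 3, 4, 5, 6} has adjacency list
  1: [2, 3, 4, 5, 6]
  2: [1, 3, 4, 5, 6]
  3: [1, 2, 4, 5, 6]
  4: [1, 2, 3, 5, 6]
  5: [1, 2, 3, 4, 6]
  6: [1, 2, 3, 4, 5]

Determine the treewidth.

5

A width-5 tree decomposition is:
Bags: B1 = {1, 2, 3, 4, 5, 6}
Tree: (single bag)
With just one bag of size 6, the width is 6 − 1 = 5, so tw(G) ≤ 5. Conversely, {1, 2, 3, 4, 5, 6} is a clique of size 6, and the vertices of any clique must share a bag in every tree decomposition; so some bag has ≥ 6 vertices and tw(G) ≥ 5. Combining the bounds, tw(G) = 5.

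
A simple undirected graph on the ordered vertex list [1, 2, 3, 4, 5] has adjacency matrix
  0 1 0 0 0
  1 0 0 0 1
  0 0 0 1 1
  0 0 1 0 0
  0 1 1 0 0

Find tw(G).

1

A width-1 tree decomposition is:
Bags: B1 = {1, 2}  B2 = {2, 5}  B3 = {3, 5}  B4 = {3, 4}
Tree: B1–B2, B2–B3, B3–B4
Each bag holds 2 vertices, so the decomposition has width 1, which upper-bounds the treewidth. Since G has at least one edge (e.g. 1–2), it is not an edgeless graph, so tw(G) ≥ 1. The upper and lower bounds meet at 1, so that is the treewidth.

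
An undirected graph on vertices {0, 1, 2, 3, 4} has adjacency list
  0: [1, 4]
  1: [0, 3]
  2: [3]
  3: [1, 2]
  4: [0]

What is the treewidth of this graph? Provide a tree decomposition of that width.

The largest bag has 2 vertices, giving width 1; this decomposition certifies tw(G) ≤ 1. Since G has at least one edge (e.g. 4–0), it is not an edgeless graph, so tw(G) ≥ 1. Therefore the treewidth is 1.

Treewidth 1.
One optimal decomposition is:
Bags: B1 = {0, 4}  B2 = {0, 1}  B3 = {1, 3}  B4 = {2, 3}
Tree: B1–B2, B2–B3, B3–B4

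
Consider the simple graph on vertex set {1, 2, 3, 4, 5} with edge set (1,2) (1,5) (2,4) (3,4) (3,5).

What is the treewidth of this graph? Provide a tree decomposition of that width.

Treewidth 2.
One such decomposition:
Bags: B1 = {3, 4, 5}  B2 = {1, 4, 5}  B3 = {1, 2, 4}
Tree: B1–B2, B2–B3

Every bag has size at most 3, so the width is 3 − 1 = 2 and tw(G) ≤ 2. Since 4–3–5–1–2–4 is a cycle in G, G is not acyclic. Forests are exactly the graphs of treewidth ≤ 1, so tw(G) ≥ 2. Combining the bounds, tw(G) = 2.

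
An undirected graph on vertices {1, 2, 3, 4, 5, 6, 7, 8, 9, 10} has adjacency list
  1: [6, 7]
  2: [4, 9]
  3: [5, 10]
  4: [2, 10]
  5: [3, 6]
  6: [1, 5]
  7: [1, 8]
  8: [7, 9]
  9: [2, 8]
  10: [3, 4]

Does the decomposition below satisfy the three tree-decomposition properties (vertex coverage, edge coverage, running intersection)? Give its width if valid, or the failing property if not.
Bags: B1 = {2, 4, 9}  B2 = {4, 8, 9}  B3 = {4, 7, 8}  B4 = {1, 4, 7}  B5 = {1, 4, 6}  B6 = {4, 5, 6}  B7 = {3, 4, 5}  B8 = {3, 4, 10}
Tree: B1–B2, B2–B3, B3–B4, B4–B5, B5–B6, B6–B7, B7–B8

Yes; width 2.

Vertex coverage: the bags together contain {1, 2, 3, 4, 5, 6, 7, 8, 9, 10}, the full vertex set. Edge coverage: each edge of G has both endpoints in at least one bag. Running intersection: for every vertex, the bags containing it form a connected subtree. All three properties hold, so this is a valid tree decomposition of width max|bag| − 1 = 2, and hence tw(G) ≤ 2.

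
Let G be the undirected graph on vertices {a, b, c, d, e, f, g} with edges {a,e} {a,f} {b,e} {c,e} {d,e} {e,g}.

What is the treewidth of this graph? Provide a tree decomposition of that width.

The largest bag has 2 vertices, giving width 1; this decomposition certifies tw(G) ≤ 1. Any graph with an edge has treewidth ≥ 1, and G has the edge e–c. Hence tw(G) = 1 exactly.

Treewidth 1.
Bags: B1 = {c, e}  B2 = {b, e}  B3 = {d, e}  B4 = {a, e}  B5 = {e, g}  B6 = {a, f}
Tree: B1–B2, B2–B3, B3–B4, B4–B5, B4–B6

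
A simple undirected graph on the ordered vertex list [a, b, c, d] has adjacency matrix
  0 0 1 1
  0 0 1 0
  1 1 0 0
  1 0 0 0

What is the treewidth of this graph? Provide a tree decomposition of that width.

Every bag has size at most 2, so the width is 2 − 1 = 1 and tw(G) ≤ 1. Since G has at least one edge (e.g. a–d), it is not an edgeless graph, so tw(G) ≥ 1. The upper and lower bounds meet at 1, so that is the treewidth.

Treewidth 1.
One optimal decomposition is:
Bags: B1 = {a, d}  B2 = {a, c}  B3 = {b, c}
Tree: B1–B2, B2–B3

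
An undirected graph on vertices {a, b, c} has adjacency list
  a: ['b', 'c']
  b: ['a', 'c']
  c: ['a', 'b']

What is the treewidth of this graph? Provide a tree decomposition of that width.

With just one bag of size 3, the width is 3 − 1 = 2, so tw(G) ≤ 2. Conversely, {a, b, c} is a clique of size 3, and the vertices of any clique must share a bag in every tree decomposition; so some bag has ≥ 3 vertices and tw(G) ≥ 2. The upper and lower bounds meet at 2, so that is the treewidth.

Treewidth 2.
One optimal decomposition is:
Bags: B1 = {a, b, c}
Tree: (single bag)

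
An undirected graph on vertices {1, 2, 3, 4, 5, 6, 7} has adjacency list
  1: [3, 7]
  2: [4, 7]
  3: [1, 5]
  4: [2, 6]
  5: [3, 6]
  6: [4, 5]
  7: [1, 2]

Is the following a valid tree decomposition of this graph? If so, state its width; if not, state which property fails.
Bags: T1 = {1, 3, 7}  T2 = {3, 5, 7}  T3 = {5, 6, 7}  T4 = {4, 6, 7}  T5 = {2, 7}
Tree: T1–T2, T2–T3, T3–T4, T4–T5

No — edge (4,2) lies in no bag.

A tree decomposition must satisfy three properties: every vertex lies in some bag; for every edge, both endpoints lie together in some bag; and for every vertex, the bags containing it form a connected subtree. Here edge (4,2) lies in no bag, so the decomposition is invalid.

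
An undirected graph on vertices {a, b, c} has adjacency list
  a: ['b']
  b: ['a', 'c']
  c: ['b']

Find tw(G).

1

A width-1 tree decomposition is:
Bags: B1 = {a, b}  B2 = {b, c}
Tree: B1–B2
Every bag has size at most 2, so the width is 2 − 1 = 1 and tw(G) ≤ 1. G has an edge, so its treewidth is at least 1. Hence tw(G) = 1 exactly.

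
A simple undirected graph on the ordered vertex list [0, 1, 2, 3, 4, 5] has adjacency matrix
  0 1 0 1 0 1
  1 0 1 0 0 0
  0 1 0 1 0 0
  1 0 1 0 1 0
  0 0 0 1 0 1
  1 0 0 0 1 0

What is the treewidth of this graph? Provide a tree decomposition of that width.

Every bag has size at most 3, so the width is 3 − 1 = 2 and tw(G) ≤ 2. Since 4–5–0–3–4 is a cycle in G, G is not acyclic. Forests are exactly the graphs of treewidth ≤ 1, so tw(G) ≥ 2. Hence tw(G) = 2 exactly.

Treewidth 2.
One optimal decomposition is:
Bags: B1 = {3, 4, 5}  B2 = {0, 3, 5}  B3 = {0, 2, 3}  B4 = {0, 1, 2}
Tree: B1–B2, B2–B3, B3–B4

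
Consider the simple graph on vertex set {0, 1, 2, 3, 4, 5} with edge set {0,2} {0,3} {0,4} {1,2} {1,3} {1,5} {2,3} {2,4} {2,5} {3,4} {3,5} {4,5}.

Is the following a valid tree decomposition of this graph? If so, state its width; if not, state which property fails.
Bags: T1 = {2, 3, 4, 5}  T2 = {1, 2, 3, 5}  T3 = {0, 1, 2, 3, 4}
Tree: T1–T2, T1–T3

A tree decomposition must satisfy three properties: every vertex lies in some bag; for every edge, both endpoints lie together in some bag; and for every vertex, the bags containing it form a connected subtree. Here bags containing vertex 1 are not connected in the tree, so the decomposition is invalid.

No — bags containing vertex 1 are not connected in the tree.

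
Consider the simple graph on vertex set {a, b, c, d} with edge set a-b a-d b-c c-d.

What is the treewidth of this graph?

2

A width-2 tree decomposition is:
Bags: B1 = {a, b, c}  B2 = {a, c, d}
Tree: B1–B2
Every bag has size at most 3, so the width is 3 − 1 = 2 and tw(G) ≤ 2. For the lower bound, G contains the cycle a–b–c–d–a, so G is not a forest; only forests have treewidth ≤ 1, hence tw(G) ≥ 2. Hence tw(G) = 2 exactly.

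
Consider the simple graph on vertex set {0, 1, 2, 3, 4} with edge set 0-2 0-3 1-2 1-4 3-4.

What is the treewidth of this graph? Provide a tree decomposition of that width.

Treewidth 2.
Bags: B1 = {1, 3, 4}  B2 = {0, 1, 3}  B3 = {0, 1, 2}
Tree: B1–B2, B2–B3

The largest bag has 3 vertices, giving width 2; this decomposition certifies tw(G) ≤ 2. Since 1–4–3–0–2–1 is a cycle in G, G is not acyclic. Forests are exactly the graphs of treewidth ≤ 1, so tw(G) ≥ 2. Hence tw(G) = 2 exactly.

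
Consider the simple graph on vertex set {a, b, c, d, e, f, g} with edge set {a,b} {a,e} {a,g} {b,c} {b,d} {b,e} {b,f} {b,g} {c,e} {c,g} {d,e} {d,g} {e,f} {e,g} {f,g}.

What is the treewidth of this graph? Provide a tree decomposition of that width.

Treewidth 3.
One optimal decomposition is:
Bags: B1 = {b, c, e, g}  B2 = {b, e, f, g}  B3 = {a, b, e, g}  B4 = {b, d, e, g}
Tree: B1–B2, B1–B3, B1–B4

Every bag has size at most 4, so the width is 4 − 1 = 3 and tw(G) ≤ 3. Conversely, {b, d, e, g} is a clique of size 4, and the vertices of any clique must share a bag in every tree decomposition; so some bag has ≥ 4 vertices and tw(G) ≥ 3. Combining the bounds, tw(G) = 3.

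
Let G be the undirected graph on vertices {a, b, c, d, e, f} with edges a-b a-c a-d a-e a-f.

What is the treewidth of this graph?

A width-1 tree decomposition is:
Bags: B1 = {a, e}  B2 = {a, d}  B3 = {a, b}  B4 = {a, c}  B5 = {a, f}
Tree: B1–B2, B2–B3, B2–B4, B4–B5
Every bag has size at most 2, so the width is 2 − 1 = 1 and tw(G) ≤ 1. G has an edge, so its treewidth is at least 1. Combining the bounds, tw(G) = 1.

1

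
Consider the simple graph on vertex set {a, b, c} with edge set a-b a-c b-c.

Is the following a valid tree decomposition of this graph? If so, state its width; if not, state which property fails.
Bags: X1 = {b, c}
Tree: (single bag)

No — vertex a appears in no bag.

A tree decomposition must satisfy three properties: every vertex lies in some bag; for every edge, both endpoints lie together in some bag; and for every vertex, the bags containing it form a connected subtree. Here vertex a appears in no bag, so the decomposition is invalid.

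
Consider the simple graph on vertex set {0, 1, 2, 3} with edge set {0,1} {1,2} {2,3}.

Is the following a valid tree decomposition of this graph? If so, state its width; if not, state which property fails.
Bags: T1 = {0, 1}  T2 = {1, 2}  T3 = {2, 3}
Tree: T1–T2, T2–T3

Yes; width 1.

Vertex coverage: the bags together contain {0, 1, 2, 3}, the full vertex set. Edge coverage: each edge of G has both endpoints in at least one bag. Running intersection: for every vertex, the bags containing it form a connected subtree. All three properties hold, so this is a valid tree decomposition of width max|bag| − 1 = 1, and hence tw(G) ≤ 1.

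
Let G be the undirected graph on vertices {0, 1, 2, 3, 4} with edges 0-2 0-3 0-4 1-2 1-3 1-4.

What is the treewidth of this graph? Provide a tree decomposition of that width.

Treewidth 2.
One such decomposition:
Bags: B1 = {0, 1, 4}  B2 = {0, 1, 2}  B3 = {0, 1, 3}
Tree: B1–B2, B2–B3

Every bag has size at most 3, so the width is 3 − 1 = 2 and tw(G) ≤ 2. Since 4–0–2–1–4 is a cycle in G, G is not acyclic. Forests are exactly the graphs of treewidth ≤ 1, so tw(G) ≥ 2. Hence tw(G) = 2 exactly.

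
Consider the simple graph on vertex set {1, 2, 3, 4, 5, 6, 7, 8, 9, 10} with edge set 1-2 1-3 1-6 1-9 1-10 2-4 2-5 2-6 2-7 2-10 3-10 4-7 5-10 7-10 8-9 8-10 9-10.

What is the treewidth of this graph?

A width-2 tree decomposition is:
Bags: B1 = {1, 2, 10}  B2 = {1, 2, 6}  B3 = {1, 9, 10}  B4 = {2, 7, 10}  B5 = {8, 9, 10}  B6 = {1, 3, 10}  B7 = {2, 4, 7}  B8 = {2, 5, 10}
Tree: B1–B2, B1–B3, B1–B4, B3–B5, B1–B6, B4–B7, B1–B8
The largest bag has 3 vertices, giving width 2; this decomposition certifies tw(G) ≤ 2. On the other hand G contains the 3-clique {8, 9, 10}. A clique must lie in a single bag of any decomposition, so no decomposition can have width below 2. Combining the bounds, tw(G) = 2.

2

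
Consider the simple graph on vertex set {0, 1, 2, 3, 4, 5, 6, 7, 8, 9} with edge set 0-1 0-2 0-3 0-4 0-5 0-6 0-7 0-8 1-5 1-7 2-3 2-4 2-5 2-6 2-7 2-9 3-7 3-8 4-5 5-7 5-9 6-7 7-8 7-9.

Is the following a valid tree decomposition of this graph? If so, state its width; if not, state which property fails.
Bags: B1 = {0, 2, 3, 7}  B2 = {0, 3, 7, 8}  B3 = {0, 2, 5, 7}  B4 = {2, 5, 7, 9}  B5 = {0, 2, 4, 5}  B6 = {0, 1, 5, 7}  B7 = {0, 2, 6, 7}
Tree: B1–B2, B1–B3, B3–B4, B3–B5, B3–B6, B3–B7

Yes; width 3.

Checking the three conditions: (i) the bags cover all of {0, 1, 2, 3, 4, 5, 6, 7, 8, 9}; (ii) for each edge, some bag contains both endpoints; (iii) the bags containing any fixed vertex form a subtree. All hold, so the decomposition is valid with width 4 − 1 = 3.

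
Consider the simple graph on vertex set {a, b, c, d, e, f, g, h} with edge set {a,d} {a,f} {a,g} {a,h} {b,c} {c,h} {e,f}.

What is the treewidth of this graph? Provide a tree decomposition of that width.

Each bag holds 2 vertices, so the decomposition has width 1, which upper-bounds the treewidth. Since G has at least one edge (e.g. h–a), it is not an edgeless graph, so tw(G) ≥ 1. Therefore the treewidth is 1.

Treewidth 1.
One optimal decomposition is:
Bags: B1 = {a, h}  B2 = {a, f}  B3 = {a, g}  B4 = {c, h}  B5 = {a, d}  B6 = {b, c}  B7 = {e, f}
Tree: B1–B2, B2–B3, B1–B4, B3–B5, B4–B6, B2–B7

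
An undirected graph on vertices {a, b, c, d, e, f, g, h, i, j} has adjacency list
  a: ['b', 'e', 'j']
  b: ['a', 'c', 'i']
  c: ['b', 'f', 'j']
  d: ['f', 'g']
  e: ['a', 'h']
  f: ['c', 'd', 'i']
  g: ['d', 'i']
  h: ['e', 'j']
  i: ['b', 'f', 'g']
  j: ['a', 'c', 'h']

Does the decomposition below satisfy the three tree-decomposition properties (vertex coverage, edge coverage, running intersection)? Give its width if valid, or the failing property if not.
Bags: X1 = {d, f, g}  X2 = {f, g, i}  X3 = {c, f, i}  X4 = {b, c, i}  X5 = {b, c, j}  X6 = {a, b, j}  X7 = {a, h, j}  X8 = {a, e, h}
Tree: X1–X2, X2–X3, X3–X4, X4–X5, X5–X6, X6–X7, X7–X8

Yes; width 2.

Every vertex of G appears in some bag (union = {a, b, c, d, e, f, g, h, i, j}); every edge is covered by a bag; and for each vertex v the set of bags containing v is connected in the bag tree. The decomposition is therefore valid. The largest bag has 3 vertices, so the width is 2.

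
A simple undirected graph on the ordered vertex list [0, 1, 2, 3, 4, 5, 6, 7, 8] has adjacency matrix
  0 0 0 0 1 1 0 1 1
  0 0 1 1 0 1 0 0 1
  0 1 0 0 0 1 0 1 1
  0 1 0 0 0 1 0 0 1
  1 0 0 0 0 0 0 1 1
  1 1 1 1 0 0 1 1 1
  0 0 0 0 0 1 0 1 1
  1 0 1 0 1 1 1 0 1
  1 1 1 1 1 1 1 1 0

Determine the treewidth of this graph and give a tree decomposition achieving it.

Treewidth 3.
One such decomposition:
Bags: B1 = {2, 5, 7, 8}  B2 = {5, 6, 7, 8}  B3 = {0, 5, 7, 8}  B4 = {1, 2, 5, 8}  B5 = {0, 4, 7, 8}  B6 = {1, 3, 5, 8}
Tree: B1–B2, B1–B3, B1–B4, B3–B5, B4–B6

Every bag has size at most 4, so the width is 4 − 1 = 3 and tw(G) ≤ 3. For the lower bound, the 4 vertices {0, 4, 7, 8} are pairwise adjacent, and any tree decomposition puts a clique entirely inside one bag — forcing width ≥ 3. The upper and lower bounds meet at 3, so that is the treewidth.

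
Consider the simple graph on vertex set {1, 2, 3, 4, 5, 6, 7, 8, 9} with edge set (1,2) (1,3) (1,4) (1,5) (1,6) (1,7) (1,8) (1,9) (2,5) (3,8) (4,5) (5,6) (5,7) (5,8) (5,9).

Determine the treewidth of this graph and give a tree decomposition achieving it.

Treewidth 2.
One such decomposition:
Bags: B1 = {1, 5, 6}  B2 = {1, 5, 8}  B3 = {1, 2, 5}  B4 = {1, 5, 9}  B5 = {1, 4, 5}  B6 = {1, 5, 7}  B7 = {1, 3, 8}
Tree: B1–B2, B2–B3, B1–B4, B2–B5, B1–B6, B2–B7

The largest bag has 3 vertices, giving width 2; this decomposition certifies tw(G) ≤ 2. On the other hand G contains the 3-clique {1, 3, 8}. A clique must lie in a single bag of any decomposition, so no decomposition can have width below 2. Hence tw(G) = 2 exactly.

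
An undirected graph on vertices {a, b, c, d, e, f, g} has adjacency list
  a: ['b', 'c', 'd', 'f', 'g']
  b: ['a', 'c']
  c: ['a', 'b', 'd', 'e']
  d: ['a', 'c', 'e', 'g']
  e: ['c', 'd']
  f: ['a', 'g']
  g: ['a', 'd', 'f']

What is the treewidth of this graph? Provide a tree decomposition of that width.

The largest bag has 3 vertices, giving width 2; this decomposition certifies tw(G) ≤ 2. Conversely, {c, d, e} is a clique of size 3, and the vertices of any clique must share a bag in every tree decomposition; so some bag has ≥ 3 vertices and tw(G) ≥ 2. Hence tw(G) = 2 exactly.

Treewidth 2.
One such decomposition:
Bags: B1 = {a, c, d}  B2 = {a, d, g}  B3 = {a, b, c}  B4 = {c, d, e}  B5 = {a, f, g}
Tree: B1–B2, B1–B3, B1–B4, B2–B5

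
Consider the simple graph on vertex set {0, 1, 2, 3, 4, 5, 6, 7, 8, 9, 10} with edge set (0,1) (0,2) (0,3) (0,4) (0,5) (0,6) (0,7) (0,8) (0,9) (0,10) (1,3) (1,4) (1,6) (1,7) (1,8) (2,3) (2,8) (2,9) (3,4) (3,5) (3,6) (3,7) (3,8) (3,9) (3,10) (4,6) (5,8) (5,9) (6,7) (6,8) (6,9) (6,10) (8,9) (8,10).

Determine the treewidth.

A width-4 tree decomposition is:
Bags: B1 = {0, 1, 3, 6, 8}  B2 = {0, 3, 6, 8, 9}  B3 = {0, 1, 3, 4, 6}  B4 = {0, 3, 5, 8, 9}  B5 = {0, 1, 3, 6, 7}  B6 = {0, 3, 6, 8, 10}  B7 = {0, 2, 3, 8, 9}
Tree: B1–B2, B1–B3, B2–B4, B3–B5, B1–B6, B2–B7
Each bag holds 5 vertices, so the decomposition has width 4, which upper-bounds the treewidth. For the lower bound, the 5 vertices {0, 2, 3, 8, 9} are pairwise adjacent, and any tree decomposition puts a clique entirely inside one bag — forcing width ≥ 4. The upper and lower bounds meet at 4, so that is the treewidth.

4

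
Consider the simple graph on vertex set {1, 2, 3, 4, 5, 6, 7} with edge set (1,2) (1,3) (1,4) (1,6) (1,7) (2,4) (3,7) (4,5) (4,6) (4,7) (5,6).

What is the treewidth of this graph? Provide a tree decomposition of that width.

Every bag has size at most 3, so the width is 3 − 1 = 2 and tw(G) ≤ 2. On the other hand G contains the 3-clique {1, 3, 7}. A clique must lie in a single bag of any decomposition, so no decomposition can have width below 2. Combining the bounds, tw(G) = 2.

Treewidth 2.
One optimal decomposition is:
Bags: B1 = {1, 4, 7}  B2 = {1, 4, 6}  B3 = {1, 3, 7}  B4 = {4, 5, 6}  B5 = {1, 2, 4}
Tree: B1–B2, B1–B3, B2–B4, B2–B5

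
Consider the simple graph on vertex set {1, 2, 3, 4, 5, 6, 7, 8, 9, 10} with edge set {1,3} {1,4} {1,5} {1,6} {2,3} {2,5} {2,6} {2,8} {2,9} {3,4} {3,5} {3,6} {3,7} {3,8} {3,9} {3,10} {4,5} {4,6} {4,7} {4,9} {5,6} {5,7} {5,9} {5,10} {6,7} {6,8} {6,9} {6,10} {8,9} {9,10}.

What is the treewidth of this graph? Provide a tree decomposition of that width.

Every bag has size at most 5, so the width is 5 − 1 = 4 and tw(G) ≤ 4. Conversely, {2, 3, 6, 8, 9} is a clique of size 5, and the vertices of any clique must share a bag in every tree decomposition; so some bag has ≥ 5 vertices and tw(G) ≥ 4. Therefore the treewidth is 4.

Treewidth 4.
One optimal decomposition is:
Bags: B1 = {3, 4, 5, 6, 9}  B2 = {2, 3, 5, 6, 9}  B3 = {3, 4, 5, 6, 7}  B4 = {2, 3, 6, 8, 9}  B5 = {1, 3, 4, 5, 6}  B6 = {3, 5, 6, 9, 10}
Tree: B1–B2, B1–B3, B2–B4, B1–B5, B2–B6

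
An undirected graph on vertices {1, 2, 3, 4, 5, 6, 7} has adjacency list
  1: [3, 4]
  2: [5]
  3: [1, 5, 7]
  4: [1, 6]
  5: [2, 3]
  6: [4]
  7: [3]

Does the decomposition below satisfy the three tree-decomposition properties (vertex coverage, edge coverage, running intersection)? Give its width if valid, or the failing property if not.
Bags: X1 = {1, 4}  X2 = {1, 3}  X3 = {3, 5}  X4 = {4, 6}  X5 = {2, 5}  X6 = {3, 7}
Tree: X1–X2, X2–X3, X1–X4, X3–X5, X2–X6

Vertex coverage: the bags together contain {1, 2, 3, 4, 5, 6, 7}, the full vertex set. Edge coverage: each edge of G has both endpoints in at least one bag. Running intersection: for every vertex, the bags containing it form a connected subtree. All three properties hold, so this is a valid tree decomposition of width max|bag| − 1 = 1, and hence tw(G) ≤ 1.

Yes; width 1.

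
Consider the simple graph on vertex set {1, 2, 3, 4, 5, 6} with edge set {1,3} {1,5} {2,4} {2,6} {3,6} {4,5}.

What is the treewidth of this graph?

2

A width-2 tree decomposition is:
Bags: B1 = {1, 3, 6}  B2 = {1, 5, 6}  B3 = {4, 5, 6}  B4 = {2, 4, 6}
Tree: B1–B2, B2–B3, B3–B4
The largest bag has 3 vertices, giving width 2; this decomposition certifies tw(G) ≤ 2. For the lower bound, G contains the cycle 6–3–1–5–4–2–6, so G is not a forest; only forests have treewidth ≤ 1, hence tw(G) ≥ 2. Combining the bounds, tw(G) = 2.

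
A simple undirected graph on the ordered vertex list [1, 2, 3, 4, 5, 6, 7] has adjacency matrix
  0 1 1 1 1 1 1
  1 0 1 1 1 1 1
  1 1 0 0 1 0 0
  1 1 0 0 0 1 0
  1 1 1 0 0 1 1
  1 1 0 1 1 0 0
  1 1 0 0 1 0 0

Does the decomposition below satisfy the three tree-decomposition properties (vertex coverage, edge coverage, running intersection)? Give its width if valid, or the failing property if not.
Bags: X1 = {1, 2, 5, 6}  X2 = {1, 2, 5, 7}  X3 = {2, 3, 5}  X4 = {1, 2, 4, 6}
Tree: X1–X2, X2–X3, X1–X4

A tree decomposition must satisfy three properties: every vertex lies in some bag; for every edge, both endpoints lie together in some bag; and for every vertex, the bags containing it form a connected subtree. Here edge (1,3) lies in no bag, so the decomposition is invalid.

No — edge (1,3) lies in no bag.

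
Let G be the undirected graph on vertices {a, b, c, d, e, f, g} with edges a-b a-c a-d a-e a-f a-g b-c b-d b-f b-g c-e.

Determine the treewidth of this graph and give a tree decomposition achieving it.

Treewidth 2.
One optimal decomposition is:
Bags: B1 = {a, b, d}  B2 = {a, b, f}  B3 = {a, b, g}  B4 = {a, b, c}  B5 = {a, c, e}
Tree: B1–B2, B1–B3, B2–B4, B4–B5

The largest bag has 3 vertices, giving width 2; this decomposition certifies tw(G) ≤ 2. On the other hand G contains the 3-clique {a, c, e}. A clique must lie in a single bag of any decomposition, so no decomposition can have width below 2. Therefore the treewidth is 2.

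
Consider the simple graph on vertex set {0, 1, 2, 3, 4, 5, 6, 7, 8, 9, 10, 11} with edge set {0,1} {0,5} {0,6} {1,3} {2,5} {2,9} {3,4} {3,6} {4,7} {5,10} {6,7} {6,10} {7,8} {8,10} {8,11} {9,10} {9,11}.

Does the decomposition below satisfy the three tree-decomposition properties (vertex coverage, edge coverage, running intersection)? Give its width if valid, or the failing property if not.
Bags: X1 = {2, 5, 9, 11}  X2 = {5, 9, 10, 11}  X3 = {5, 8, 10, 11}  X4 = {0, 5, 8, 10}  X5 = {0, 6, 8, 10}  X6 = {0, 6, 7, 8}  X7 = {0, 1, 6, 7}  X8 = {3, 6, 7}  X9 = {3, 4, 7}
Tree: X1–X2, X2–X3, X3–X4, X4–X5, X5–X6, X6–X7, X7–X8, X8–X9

A tree decomposition must satisfy three properties: every vertex lies in some bag; for every edge, both endpoints lie together in some bag; and for every vertex, the bags containing it form a connected subtree. Here edge (1,3) lies in no bag, so the decomposition is invalid.

No — edge (1,3) lies in no bag.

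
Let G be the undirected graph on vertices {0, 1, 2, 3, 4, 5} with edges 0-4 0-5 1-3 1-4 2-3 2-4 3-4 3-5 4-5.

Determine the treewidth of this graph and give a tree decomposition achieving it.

Each bag holds 3 vertices, so the decomposition has width 2, which upper-bounds the treewidth. Conversely, {0, 4, 5} is a clique of size 3, and the vertices of any clique must share a bag in every tree decomposition; so some bag has ≥ 3 vertices and tw(G) ≥ 2. Hence tw(G) = 2 exactly.

Treewidth 2.
One optimal decomposition is:
Bags: B1 = {2, 3, 4}  B2 = {3, 4, 5}  B3 = {0, 4, 5}  B4 = {1, 3, 4}
Tree: B1–B2, B2–B3, B2–B4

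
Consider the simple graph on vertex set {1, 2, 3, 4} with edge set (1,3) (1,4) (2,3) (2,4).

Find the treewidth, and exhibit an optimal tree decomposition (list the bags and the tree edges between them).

Treewidth 2.
One optimal decomposition is:
Bags: B1 = {2, 3, 4}  B2 = {1, 3, 4}
Tree: B1–B2

The largest bag has 3 vertices, giving width 2; this decomposition certifies tw(G) ≤ 2. Since 4–2–3–1–4 is a cycle in G, G is not acyclic. Forests are exactly the graphs of treewidth ≤ 1, so tw(G) ≥ 2. Therefore the treewidth is 2.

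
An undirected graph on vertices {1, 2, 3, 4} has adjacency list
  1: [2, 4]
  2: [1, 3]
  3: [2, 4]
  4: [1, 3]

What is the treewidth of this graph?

A width-2 tree decomposition is:
Bags: B1 = {1, 2, 4}  B2 = {2, 3, 4}
Tree: B1–B2
The largest bag has 3 vertices, giving width 2; this decomposition certifies tw(G) ≤ 2. For the lower bound, G contains the cycle 4–1–2–3–4, so G is not a forest; only forests have treewidth ≤ 1, hence tw(G) ≥ 2. Therefore the treewidth is 2.

2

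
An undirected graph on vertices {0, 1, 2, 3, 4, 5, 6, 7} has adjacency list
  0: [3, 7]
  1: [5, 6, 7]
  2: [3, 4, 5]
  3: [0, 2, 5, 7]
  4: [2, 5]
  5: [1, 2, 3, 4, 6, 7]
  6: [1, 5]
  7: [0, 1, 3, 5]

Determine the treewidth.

2

A width-2 tree decomposition is:
Bags: B1 = {3, 5, 7}  B2 = {1, 5, 7}  B3 = {2, 3, 5}  B4 = {2, 4, 5}  B5 = {0, 3, 7}  B6 = {1, 5, 6}
Tree: B1–B2, B1–B3, B3–B4, B1–B5, B2–B6
Each bag holds 3 vertices, so the decomposition has width 2, which upper-bounds the treewidth. For the lower bound, the 3 vertices {0, 3, 7} are pairwise adjacent, and any tree decomposition puts a clique entirely inside one bag — forcing width ≥ 2. Therefore the treewidth is 2.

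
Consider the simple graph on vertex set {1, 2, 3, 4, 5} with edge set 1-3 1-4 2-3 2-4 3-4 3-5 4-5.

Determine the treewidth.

A width-2 tree decomposition is:
Bags: B1 = {3, 4, 5}  B2 = {1, 3, 4}  B3 = {2, 3, 4}
Tree: B1–B2, B2–B3
The largest bag has 3 vertices, giving width 2; this decomposition certifies tw(G) ≤ 2. Conversely, {1, 3, 4} is a clique of size 3, and the vertices of any clique must share a bag in every tree decomposition; so some bag has ≥ 3 vertices and tw(G) ≥ 2. Therefore the treewidth is 2.

2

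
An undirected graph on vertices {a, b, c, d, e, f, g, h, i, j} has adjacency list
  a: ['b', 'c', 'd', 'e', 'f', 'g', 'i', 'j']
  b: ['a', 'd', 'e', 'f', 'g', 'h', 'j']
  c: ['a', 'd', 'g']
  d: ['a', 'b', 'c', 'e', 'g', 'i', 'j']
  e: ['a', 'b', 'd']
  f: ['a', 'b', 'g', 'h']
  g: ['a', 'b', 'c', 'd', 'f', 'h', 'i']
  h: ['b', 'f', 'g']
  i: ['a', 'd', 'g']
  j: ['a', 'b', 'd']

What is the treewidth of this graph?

3

A width-3 tree decomposition is:
Bags: B1 = {a, b, d, g}  B2 = {a, d, g, i}  B3 = {a, b, f, g}  B4 = {a, c, d, g}  B5 = {a, b, d, j}  B6 = {b, f, g, h}  B7 = {a, b, d, e}
Tree: B1–B2, B1–B3, B1–B4, B1–B5, B3–B6, B5–B7
Each bag holds 4 vertices, so the decomposition has width 3, which upper-bounds the treewidth. Conversely, {b, f, g, h} is a clique of size 4, and the vertices of any clique must share a bag in every tree decomposition; so some bag has ≥ 4 vertices and tw(G) ≥ 3. Hence tw(G) = 3 exactly.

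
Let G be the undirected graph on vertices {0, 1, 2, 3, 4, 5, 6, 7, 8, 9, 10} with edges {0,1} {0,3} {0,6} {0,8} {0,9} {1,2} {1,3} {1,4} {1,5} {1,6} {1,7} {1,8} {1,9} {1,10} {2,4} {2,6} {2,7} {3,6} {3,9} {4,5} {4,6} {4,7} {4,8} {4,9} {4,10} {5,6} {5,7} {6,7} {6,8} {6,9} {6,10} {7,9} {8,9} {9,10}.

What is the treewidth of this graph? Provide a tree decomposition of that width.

Treewidth 4.
Bags: B1 = {1, 4, 6, 8, 9}  B2 = {1, 4, 6, 7, 9}  B3 = {0, 1, 6, 8, 9}  B4 = {0, 1, 3, 6, 9}  B5 = {1, 2, 4, 6, 7}  B6 = {1, 4, 5, 6, 7}  B7 = {1, 4, 6, 9, 10}
Tree: B1–B2, B1–B3, B3–B4, B2–B5, B5–B6, B2–B7

The largest bag has 5 vertices, giving width 4; this decomposition certifies tw(G) ≤ 4. On the other hand G contains the 5-clique {0, 1, 6, 8, 9}. A clique must lie in a single bag of any decomposition, so no decomposition can have width below 4. Hence tw(G) = 4 exactly.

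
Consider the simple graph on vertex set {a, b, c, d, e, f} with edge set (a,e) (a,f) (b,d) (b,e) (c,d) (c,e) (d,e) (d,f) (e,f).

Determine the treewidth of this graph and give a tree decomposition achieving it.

The largest bag has 3 vertices, giving width 2; this decomposition certifies tw(G) ≤ 2. On the other hand G contains the 3-clique {c, d, e}. A clique must lie in a single bag of any decomposition, so no decomposition can have width below 2. Therefore the treewidth is 2.

Treewidth 2.
One optimal decomposition is:
Bags: B1 = {a, e, f}  B2 = {d, e, f}  B3 = {b, d, e}  B4 = {c, d, e}
Tree: B1–B2, B2–B3, B3–B4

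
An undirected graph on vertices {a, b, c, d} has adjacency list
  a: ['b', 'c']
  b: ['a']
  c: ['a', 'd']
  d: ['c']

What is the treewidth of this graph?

1

A width-1 tree decomposition is:
Bags: B1 = {a, c}  B2 = {a, b}  B3 = {c, d}
Tree: B1–B2, B1–B3
Each bag holds 2 vertices, so the decomposition has width 1, which upper-bounds the treewidth. G has an edge, so its treewidth is at least 1. Combining the bounds, tw(G) = 1.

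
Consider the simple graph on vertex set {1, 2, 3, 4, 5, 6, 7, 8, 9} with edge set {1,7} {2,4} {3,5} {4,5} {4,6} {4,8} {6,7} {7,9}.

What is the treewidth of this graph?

1

A width-1 tree decomposition is:
Bags: B1 = {6, 7}  B2 = {4, 6}  B3 = {2, 4}  B4 = {4, 8}  B5 = {4, 5}  B6 = {3, 5}  B7 = {1, 7}  B8 = {7, 9}
Tree: B1–B2, B2–B3, B3–B4, B2–B5, B5–B6, B1–B7, B1–B8
Each bag holds 2 vertices, so the decomposition has width 1, which upper-bounds the treewidth. G has an edge, so its treewidth is at least 1. Therefore the treewidth is 1.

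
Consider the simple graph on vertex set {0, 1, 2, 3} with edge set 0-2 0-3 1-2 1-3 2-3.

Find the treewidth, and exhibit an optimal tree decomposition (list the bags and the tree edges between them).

Treewidth 2.
Bags: B1 = {1, 2, 3}  B2 = {0, 2, 3}
Tree: B1–B2

The largest bag has 3 vertices, giving width 2; this decomposition certifies tw(G) ≤ 2. For the lower bound, the 3 vertices {0, 2, 3} are pairwise adjacent, and any tree decomposition puts a clique entirely inside one bag — forcing width ≥ 2. The upper and lower bounds meet at 2, so that is the treewidth.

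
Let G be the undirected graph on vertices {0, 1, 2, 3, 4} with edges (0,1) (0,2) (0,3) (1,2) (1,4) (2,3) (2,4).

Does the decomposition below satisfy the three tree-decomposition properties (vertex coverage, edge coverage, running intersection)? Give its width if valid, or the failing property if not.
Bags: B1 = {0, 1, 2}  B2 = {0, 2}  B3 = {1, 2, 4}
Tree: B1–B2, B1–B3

A tree decomposition must satisfy three properties: every vertex lies in some bag; for every edge, both endpoints lie together in some bag; and for every vertex, the bags containing it form a connected subtree. Here vertex 3 appears in no bag, so the decomposition is invalid.

No — vertex 3 appears in no bag.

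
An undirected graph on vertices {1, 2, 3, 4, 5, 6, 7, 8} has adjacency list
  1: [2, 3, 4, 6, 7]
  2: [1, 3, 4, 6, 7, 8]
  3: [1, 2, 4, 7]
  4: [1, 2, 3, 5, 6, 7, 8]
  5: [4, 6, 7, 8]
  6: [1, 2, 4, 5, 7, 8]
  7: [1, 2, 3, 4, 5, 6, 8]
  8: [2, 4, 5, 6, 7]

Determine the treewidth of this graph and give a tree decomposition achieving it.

Every bag has size at most 5, so the width is 5 − 1 = 4 and tw(G) ≤ 4. For the lower bound, the 5 vertices {2, 4, 6, 7, 8} are pairwise adjacent, and any tree decomposition puts a clique entirely inside one bag — forcing width ≥ 4. Combining the bounds, tw(G) = 4.

Treewidth 4.
Bags: B1 = {1, 2, 4, 6, 7}  B2 = {2, 4, 6, 7, 8}  B3 = {1, 2, 3, 4, 7}  B4 = {4, 5, 6, 7, 8}
Tree: B1–B2, B1–B3, B2–B4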